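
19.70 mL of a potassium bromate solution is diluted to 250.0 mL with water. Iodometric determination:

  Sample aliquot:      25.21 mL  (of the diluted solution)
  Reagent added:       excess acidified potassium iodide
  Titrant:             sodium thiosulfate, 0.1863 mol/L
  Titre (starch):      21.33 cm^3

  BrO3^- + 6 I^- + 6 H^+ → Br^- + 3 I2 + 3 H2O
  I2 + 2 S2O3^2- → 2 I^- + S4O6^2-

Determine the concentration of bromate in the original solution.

0.3334 mol/L

n(S2O3^2-) = 0.02133 × 0.1863 = 3.974 × 10^-3 mol
n(I2) = n(S2O3^2-)/2 = 1.987 × 10^-3 mol
From the 1:3 ratio, n(BrO3^-) in the aliquot = 1/3 × 1.987 × 10^-3 = 6.623 × 10^-4 mol
[BrO3^-]_dilute = 6.623 × 10^-4 / 0.02521 = 0.02627 mol/L
[BrO3^-]_original = 0.02627 × 250.0/19.70 = 0.3334 mol/L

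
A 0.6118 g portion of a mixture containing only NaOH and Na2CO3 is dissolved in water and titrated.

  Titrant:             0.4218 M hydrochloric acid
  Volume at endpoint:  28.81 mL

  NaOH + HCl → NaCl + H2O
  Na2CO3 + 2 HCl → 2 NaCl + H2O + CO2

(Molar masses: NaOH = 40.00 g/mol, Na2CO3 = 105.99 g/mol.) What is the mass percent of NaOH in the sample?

16.20 %

n(HCl) = 0.02881 × 0.4218 = 0.01215 mol
Let x = n(NaOH), y = n(Na2CO3).
Titrant: 1x + 2y = 0.01215;  mass: 40.00x + 105.99y = 0.6118
Solving, x = 2.478 × 10^-3 mol, y = 4.837 × 10^-3 mol
mass of NaOH = 2.478 × 10^-3 × 40.00 = 0.09911 g
% NaOH = 0.09911 / 0.6118 × 100 = 16.20 %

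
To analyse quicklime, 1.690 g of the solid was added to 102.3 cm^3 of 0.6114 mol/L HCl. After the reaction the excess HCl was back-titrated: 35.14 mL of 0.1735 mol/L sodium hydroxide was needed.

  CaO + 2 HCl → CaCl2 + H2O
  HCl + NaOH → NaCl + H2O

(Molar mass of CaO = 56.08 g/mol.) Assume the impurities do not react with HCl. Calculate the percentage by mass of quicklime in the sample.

n(HCl) added = 0.1023 × 0.6114 = 0.06255 mol
n(NaOH) used in back-titration = 0.03514 × 0.1735 = 6.097 × 10^-3 mol
n(HCl) left over = 6.097 × 10^-3 mol (1:1 ratio)
n(HCl) consumed by analyte = 0.06255 − 6.097 × 10^-3 = 0.05645 mol
From the 1:2 ratio, n(CaO) = 1/2 × 0.05645 = 0.02822 mol
mass of CaO = 0.02822 × 56.08 = 1.583 g
% CaO = 1.583 / 1.690 × 100 = 93.66 %

93.66 %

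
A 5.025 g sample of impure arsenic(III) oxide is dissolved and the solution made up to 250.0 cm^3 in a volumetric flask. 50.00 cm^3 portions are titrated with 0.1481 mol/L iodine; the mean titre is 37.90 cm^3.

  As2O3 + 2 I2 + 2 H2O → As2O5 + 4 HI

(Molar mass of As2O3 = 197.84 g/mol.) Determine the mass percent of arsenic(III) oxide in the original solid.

n(I2) per titration = 0.03790 × 0.1481 = 5.613 × 10^-3 mol
From the 1:2 ratio, n(As2O3) in each aliquot = 1/2 × 5.613 × 10^-3 = 2.806 × 10^-3 mol
n(As2O3) in the whole flask = 2.806 × 10^-3 × 250.0/50.00 = 0.01403 mol
mass of As2O3 = 0.01403 × 197.84 = 2.776 g
% As2O3 = 2.776 / 5.025 × 100 = 55.25 %

55.25 %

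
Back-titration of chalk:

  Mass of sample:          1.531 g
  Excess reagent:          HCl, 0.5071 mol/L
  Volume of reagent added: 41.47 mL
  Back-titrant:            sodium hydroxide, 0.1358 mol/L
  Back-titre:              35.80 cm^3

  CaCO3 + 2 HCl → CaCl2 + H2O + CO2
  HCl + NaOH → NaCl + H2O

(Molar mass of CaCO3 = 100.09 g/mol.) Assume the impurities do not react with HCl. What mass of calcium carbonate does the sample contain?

0.8091 g

n(HCl) added = 0.04147 × 0.5071 = 0.02103 mol
n(NaOH) used in back-titration = 0.03580 × 0.1358 = 4.862 × 10^-3 mol
n(HCl) left over = 4.862 × 10^-3 mol (1:1 ratio)
n(HCl) consumed by analyte = 0.02103 − 4.862 × 10^-3 = 0.01617 mol
From the 1:2 ratio, n(CaCO3) = 1/2 × 0.01617 = 8.084 × 10^-3 mol
mass of CaCO3 = 8.084 × 10^-3 × 100.09 = 0.8091 g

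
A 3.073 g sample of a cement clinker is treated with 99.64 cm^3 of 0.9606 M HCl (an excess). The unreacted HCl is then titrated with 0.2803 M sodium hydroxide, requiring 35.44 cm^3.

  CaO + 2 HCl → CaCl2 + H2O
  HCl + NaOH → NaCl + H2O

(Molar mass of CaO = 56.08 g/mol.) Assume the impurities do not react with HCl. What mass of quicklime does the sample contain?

n(HCl) added = 0.09964 × 0.9606 = 0.09571 mol
n(NaOH) used in back-titration = 0.03544 × 0.2803 = 9.934 × 10^-3 mol
n(HCl) left over = 9.934 × 10^-3 mol (1:1 ratio)
n(HCl) consumed by analyte = 0.09571 − 9.934 × 10^-3 = 0.08578 mol
From the 1:2 ratio, n(CaO) = 1/2 × 0.08578 = 0.04289 mol
mass of CaO = 0.04289 × 56.08 = 2.405 g

2.405 g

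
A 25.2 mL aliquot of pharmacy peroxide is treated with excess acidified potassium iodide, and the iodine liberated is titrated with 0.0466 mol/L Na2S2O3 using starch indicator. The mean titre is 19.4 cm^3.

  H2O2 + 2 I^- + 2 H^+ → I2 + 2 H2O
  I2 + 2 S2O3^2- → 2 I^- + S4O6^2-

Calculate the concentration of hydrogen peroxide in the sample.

0.0179 mol/L

n(S2O3^2-) = 0.0194 × 0.0466 = 9.04 × 10^-4 mol
n(I2) = n(S2O3^2-)/2 = 4.52 × 10^-4 mol
n(H2O2) in the aliquot = 4.52 × 10^-4 mol (1:1 ratio)
[H2O2] = 4.52 × 10^-4 / 0.0252 = 0.0179 mol/L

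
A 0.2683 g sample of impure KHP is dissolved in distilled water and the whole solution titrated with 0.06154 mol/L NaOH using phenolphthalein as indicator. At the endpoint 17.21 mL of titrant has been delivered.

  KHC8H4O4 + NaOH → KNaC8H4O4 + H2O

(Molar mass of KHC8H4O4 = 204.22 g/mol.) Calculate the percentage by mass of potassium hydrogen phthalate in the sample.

80.62 %

n(NaOH) = 0.01721 L × 0.06154 mol/L = 1.059 × 10^-3 mol
n(KHC8H4O4) = 1.059 × 10^-3 mol (1:1 ratio)
mass of KHC8H4O4 = 1.059 × 10^-3 × 204.22 g/mol = 0.2163 g
% KHC8H4O4 = 0.2163 / 0.2683 × 100 = 80.62 %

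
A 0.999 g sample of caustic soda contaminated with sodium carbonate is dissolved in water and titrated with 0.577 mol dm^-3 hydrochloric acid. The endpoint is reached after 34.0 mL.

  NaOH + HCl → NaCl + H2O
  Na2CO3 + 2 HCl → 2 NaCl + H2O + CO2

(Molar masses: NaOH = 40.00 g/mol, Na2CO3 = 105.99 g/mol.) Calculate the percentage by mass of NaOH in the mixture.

n(HCl) = 0.0340 × 0.577 = 0.0196 mol
Let x = n(NaOH), y = n(Na2CO3).
Titrant: 1x + 2y = 0.0196;  mass: 40.00x + 105.99y = 0.999
Solving, x = 3.13 × 10^-3 mol, y = 8.24 × 10^-3 mol
mass of NaOH = 3.13 × 10^-3 × 40.00 = 0.125 g
% NaOH = 0.125 / 0.999 × 100 = 12.5 %

12.5 %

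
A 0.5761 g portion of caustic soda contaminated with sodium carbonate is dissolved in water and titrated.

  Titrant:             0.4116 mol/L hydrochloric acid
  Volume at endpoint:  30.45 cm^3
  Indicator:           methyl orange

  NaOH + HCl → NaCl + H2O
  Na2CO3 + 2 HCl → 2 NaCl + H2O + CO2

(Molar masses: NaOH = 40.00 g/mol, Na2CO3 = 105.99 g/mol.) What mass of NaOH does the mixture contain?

n(HCl) = 0.03045 × 0.4116 = 0.01253 mol
Let x = n(NaOH), y = n(Na2CO3).
Titrant: 1x + 2y = 0.01253;  mass: 40.00x + 105.99y = 0.5761
Solving, x = 6.779 × 10^-3 mol, y = 2.877 × 10^-3 mol
mass of NaOH = 6.779 × 10^-3 × 40.00 = 0.2712 g

0.2712 g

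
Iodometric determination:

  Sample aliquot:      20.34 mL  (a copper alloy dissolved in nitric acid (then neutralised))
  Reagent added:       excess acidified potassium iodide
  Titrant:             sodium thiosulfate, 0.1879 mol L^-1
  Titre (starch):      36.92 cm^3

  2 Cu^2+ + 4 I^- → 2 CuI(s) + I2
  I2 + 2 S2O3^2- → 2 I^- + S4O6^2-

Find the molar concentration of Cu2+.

n(S2O3^2-) = 0.03692 × 0.1879 = 6.937 × 10^-3 mol
n(I2) = n(S2O3^2-)/2 = 3.469 × 10^-3 mol
From the 2:1 ratio, n(Cu2+) in the aliquot = 2/1 × 3.469 × 10^-3 = 6.937 × 10^-3 mol
[Cu2+] = 6.937 × 10^-3 / 0.02034 = 0.3411 mol/L

0.3411 mol/L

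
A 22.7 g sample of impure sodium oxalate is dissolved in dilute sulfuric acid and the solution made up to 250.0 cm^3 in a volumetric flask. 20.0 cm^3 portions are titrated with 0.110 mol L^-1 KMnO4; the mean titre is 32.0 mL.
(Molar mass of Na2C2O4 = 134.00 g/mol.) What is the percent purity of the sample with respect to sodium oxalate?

64.9 %

2 MnO4^- + 5 C2O4^2- + 16 H^+ → 2 Mn^2+ + 10 CO2 + 8 H2O
n(KMnO4) per titration = 0.0320 × 0.110 = 3.52 × 10^-3 mol
From the 5:2 ratio, n(Na2C2O4) in each aliquot = 5/2 × 3.52 × 10^-3 = 8.80 × 10^-3 mol
n(Na2C2O4) in the whole flask = 8.80 × 10^-3 × 250.0/20.0 = 0.110 mol
mass of Na2C2O4 = 0.110 × 134.00 = 14.7 g
% Na2C2O4 = 14.7 / 22.7 × 100 = 64.9 %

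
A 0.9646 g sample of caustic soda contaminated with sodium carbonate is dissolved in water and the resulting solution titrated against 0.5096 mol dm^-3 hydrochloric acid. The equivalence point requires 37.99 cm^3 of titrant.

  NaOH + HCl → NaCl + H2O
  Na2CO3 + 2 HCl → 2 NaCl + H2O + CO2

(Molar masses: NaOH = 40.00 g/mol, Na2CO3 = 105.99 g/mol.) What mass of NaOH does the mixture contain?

n(HCl) = 0.03799 × 0.5096 = 0.01936 mol
Let x = n(NaOH), y = n(Na2CO3).
Titrant: 1x + 2y = 0.01936;  mass: 40.00x + 105.99y = 0.9646
Solving, x = 4.722 × 10^-3 mol, y = 7.319 × 10^-3 mol
mass of NaOH = 4.722 × 10^-3 × 40.00 = 0.1889 g

0.1889 g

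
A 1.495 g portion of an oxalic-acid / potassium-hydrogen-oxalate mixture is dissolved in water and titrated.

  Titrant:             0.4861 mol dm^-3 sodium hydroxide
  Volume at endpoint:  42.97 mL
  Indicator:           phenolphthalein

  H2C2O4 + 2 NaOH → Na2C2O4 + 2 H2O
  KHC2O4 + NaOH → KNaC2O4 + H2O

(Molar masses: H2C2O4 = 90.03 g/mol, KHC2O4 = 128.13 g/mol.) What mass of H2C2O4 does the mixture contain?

n(NaOH) = 0.04297 × 0.4861 = 0.02089 mol
Let x = n(H2C2O4), y = n(KHC2O4).
Titrant: 2x + 1y = 0.02089;  mass: 90.03x + 128.13y = 1.495
Solving, x = 7.107 × 10^-3 mol, y = 6.674 × 10^-3 mol
mass of H2C2O4 = 7.107 × 10^-3 × 90.03 = 0.6398 g

0.6398 g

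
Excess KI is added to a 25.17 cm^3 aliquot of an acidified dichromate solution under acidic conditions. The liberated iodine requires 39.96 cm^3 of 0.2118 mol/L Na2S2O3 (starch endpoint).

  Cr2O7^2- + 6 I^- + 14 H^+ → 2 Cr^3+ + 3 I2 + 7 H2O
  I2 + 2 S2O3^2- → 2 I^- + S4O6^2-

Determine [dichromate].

0.05604 mol/L

n(S2O3^2-) = 0.03996 × 0.2118 = 8.464 × 10^-3 mol
n(I2) = n(S2O3^2-)/2 = 4.232 × 10^-3 mol
From the 1:3 ratio, n(Cr2O7^2-) in the aliquot = 1/3 × 4.232 × 10^-3 = 1.411 × 10^-3 mol
[Cr2O7^2-] = 1.411 × 10^-3 / 0.02517 = 0.05604 mol/L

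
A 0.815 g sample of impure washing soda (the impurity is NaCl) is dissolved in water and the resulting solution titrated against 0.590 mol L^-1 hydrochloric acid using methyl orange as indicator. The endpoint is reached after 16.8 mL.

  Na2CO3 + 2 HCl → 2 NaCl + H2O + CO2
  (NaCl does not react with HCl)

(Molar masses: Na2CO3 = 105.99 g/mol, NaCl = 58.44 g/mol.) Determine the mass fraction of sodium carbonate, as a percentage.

64.5 %

n(HCl) = 0.0168 × 0.590 = 9.91 × 10^-3 mol
Let x = n(Na2CO3), y = n(NaCl).
Titrant: 2x = 9.91 × 10^-3;  mass: 105.99x + 58.44y = 0.815
Solving, x = 4.96 × 10^-3 mol, y = 4.96 × 10^-3 mol
mass of Na2CO3 = 4.96 × 10^-3 × 105.99 = 0.525 g
% Na2CO3 = 0.525 / 0.815 × 100 = 64.5 %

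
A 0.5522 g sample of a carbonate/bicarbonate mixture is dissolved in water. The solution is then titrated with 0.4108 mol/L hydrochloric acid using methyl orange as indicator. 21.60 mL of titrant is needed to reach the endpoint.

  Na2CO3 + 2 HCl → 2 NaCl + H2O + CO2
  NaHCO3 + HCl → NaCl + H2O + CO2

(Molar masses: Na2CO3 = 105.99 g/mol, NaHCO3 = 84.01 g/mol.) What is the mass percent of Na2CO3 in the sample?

59.80 %

n(HCl) = 0.02160 × 0.4108 = 8.873 × 10^-3 mol
Let x = n(Na2CO3), y = n(NaHCO3).
Titrant: 2x + 1y = 8.873 × 10^-3;  mass: 105.99x + 84.01y = 0.5522
Solving, x = 3.115 × 10^-3 mol, y = 2.643 × 10^-3 mol
mass of Na2CO3 = 3.115 × 10^-3 × 105.99 = 0.3302 g
% Na2CO3 = 0.3302 / 0.5522 × 100 = 59.80 %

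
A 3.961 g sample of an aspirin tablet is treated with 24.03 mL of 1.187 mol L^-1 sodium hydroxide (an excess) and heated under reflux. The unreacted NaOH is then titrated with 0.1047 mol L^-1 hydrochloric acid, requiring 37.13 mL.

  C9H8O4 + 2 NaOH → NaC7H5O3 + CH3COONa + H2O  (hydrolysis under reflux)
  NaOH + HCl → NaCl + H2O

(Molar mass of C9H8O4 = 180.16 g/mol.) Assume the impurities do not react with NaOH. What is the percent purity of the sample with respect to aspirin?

n(NaOH) added = 0.02403 × 1.187 = 0.02852 mol
n(HCl) used in back-titration = 0.03713 × 0.1047 = 3.888 × 10^-3 mol
n(NaOH) left over = 3.888 × 10^-3 mol (1:1 ratio)
n(NaOH) consumed by analyte = 0.02852 − 3.888 × 10^-3 = 0.02464 mol
From the 1:2 ratio, n(C9H8O4) = 1/2 × 0.02464 = 0.01232 mol
mass of C9H8O4 = 0.01232 × 180.16 = 2.219 g
% C9H8O4 = 2.219 / 3.961 × 100 = 56.03 %

56.03 %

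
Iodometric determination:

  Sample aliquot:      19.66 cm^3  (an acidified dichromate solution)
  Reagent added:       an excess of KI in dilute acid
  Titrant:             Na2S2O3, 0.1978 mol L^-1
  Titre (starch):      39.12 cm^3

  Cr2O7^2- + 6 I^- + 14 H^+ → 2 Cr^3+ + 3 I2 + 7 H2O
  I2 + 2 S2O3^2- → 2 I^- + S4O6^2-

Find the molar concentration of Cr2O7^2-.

n(S2O3^2-) = 0.03912 × 0.1978 = 7.738 × 10^-3 mol
n(I2) = n(S2O3^2-)/2 = 3.869 × 10^-3 mol
From the 1:3 ratio, n(Cr2O7^2-) in the aliquot = 1/3 × 3.869 × 10^-3 = 1.290 × 10^-3 mol
[Cr2O7^2-] = 1.290 × 10^-3 / 0.01966 = 0.06560 mol/L

0.06560 mol/L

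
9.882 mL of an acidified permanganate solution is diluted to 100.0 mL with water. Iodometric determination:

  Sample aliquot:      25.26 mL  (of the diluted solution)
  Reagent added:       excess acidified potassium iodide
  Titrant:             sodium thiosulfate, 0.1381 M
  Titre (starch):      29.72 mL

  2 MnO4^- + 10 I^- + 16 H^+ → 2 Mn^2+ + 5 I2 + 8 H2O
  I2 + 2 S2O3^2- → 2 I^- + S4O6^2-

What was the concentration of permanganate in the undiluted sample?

n(S2O3^2-) = 0.02972 × 0.1381 = 4.104 × 10^-3 mol
n(I2) = n(S2O3^2-)/2 = 2.052 × 10^-3 mol
From the 2:5 ratio, n(MnO4^-) in the aliquot = 2/5 × 2.052 × 10^-3 = 8.209 × 10^-4 mol
[MnO4^-]_dilute = 8.209 × 10^-4 / 0.02526 = 0.03250 mol/L
[MnO4^-]_original = 0.03250 × 100.0/9.882 = 0.3288 mol/L

0.3288 M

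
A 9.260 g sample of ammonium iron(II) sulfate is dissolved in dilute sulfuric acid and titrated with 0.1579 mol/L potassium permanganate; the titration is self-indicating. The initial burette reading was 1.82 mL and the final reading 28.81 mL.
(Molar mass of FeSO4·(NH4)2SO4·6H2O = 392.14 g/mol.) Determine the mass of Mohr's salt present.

8.356 g

MnO4^- + 5 Fe^2+ + 8 H^+ → Mn^2+ + 5 Fe^3+ + 4 H2O
n(KMnO4) = 0.02699 L × 0.1579 mol/L = 4.262 × 10^-3 mol
From the 5:1 ratio, n(FeSO4·(NH4)2SO4·6H2O) = 5/1 × 4.262 × 10^-3 = 0.02131 mol
mass of FeSO4·(NH4)2SO4·6H2O = 0.02131 × 392.14 g/mol = 8.356 g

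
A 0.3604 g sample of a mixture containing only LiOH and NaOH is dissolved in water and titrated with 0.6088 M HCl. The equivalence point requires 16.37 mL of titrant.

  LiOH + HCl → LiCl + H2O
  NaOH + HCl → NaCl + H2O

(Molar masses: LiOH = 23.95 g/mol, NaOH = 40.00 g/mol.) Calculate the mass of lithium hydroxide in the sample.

0.05707 g

n(HCl) = 0.01637 × 0.6088 = 9.966 × 10^-3 mol
Let x = n(LiOH), y = n(NaOH).
Titrant: 1x + 1y = 9.966 × 10^-3;  mass: 23.95x + 40.00y = 0.3604
Solving, x = 2.383 × 10^-3 mol, y = 7.583 × 10^-3 mol
mass of LiOH = 2.383 × 10^-3 × 23.95 = 0.05707 g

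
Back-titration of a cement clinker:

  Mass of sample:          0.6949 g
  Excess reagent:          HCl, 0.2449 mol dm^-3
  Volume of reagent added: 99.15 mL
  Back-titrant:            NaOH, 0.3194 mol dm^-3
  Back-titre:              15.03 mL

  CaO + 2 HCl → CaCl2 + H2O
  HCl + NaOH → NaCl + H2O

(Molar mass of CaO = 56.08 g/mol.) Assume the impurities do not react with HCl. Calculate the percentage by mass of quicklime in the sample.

n(HCl) added = 0.09915 × 0.2449 = 0.02428 mol
n(NaOH) used in back-titration = 0.01503 × 0.3194 = 4.801 × 10^-3 mol
n(HCl) left over = 4.801 × 10^-3 mol (1:1 ratio)
n(HCl) consumed by analyte = 0.02428 − 4.801 × 10^-3 = 0.01948 mol
From the 1:2 ratio, n(CaO) = 1/2 × 0.01948 = 9.741 × 10^-3 mol
mass of CaO = 9.741 × 10^-3 × 56.08 = 0.5463 g
% CaO = 0.5463 / 0.6949 × 100 = 78.61 %

78.61 %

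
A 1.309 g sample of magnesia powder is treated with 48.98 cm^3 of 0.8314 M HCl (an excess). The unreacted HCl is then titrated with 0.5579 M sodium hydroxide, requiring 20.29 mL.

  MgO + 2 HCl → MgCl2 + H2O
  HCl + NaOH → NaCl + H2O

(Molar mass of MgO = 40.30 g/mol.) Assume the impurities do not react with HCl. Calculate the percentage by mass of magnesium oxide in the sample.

45.26 %

n(HCl) added = 0.04898 × 0.8314 = 0.04072 mol
n(NaOH) used in back-titration = 0.02029 × 0.5579 = 0.01132 mol
n(HCl) left over = 0.01132 mol (1:1 ratio)
n(HCl) consumed by analyte = 0.04072 − 0.01132 = 0.02940 mol
From the 1:2 ratio, n(MgO) = 1/2 × 0.02940 = 0.01470 mol
mass of MgO = 0.01470 × 40.30 = 0.5925 g
% MgO = 0.5925 / 1.309 × 100 = 45.26 %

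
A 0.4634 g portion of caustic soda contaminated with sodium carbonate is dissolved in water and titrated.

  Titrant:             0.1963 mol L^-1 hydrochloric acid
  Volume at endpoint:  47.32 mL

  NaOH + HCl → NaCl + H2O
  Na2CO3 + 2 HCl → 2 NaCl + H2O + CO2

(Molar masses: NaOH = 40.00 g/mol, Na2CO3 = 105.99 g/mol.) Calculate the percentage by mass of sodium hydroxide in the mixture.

19.17 %

n(HCl) = 0.04732 × 0.1963 = 9.289 × 10^-3 mol
Let x = n(NaOH), y = n(Na2CO3).
Titrant: 1x + 2y = 9.289 × 10^-3;  mass: 40.00x + 105.99y = 0.4634
Solving, x = 2.221 × 10^-3 mol, y = 3.534 × 10^-3 mol
mass of NaOH = 2.221 × 10^-3 × 40.00 = 0.08885 g
% NaOH = 0.08885 / 0.4634 × 100 = 19.17 %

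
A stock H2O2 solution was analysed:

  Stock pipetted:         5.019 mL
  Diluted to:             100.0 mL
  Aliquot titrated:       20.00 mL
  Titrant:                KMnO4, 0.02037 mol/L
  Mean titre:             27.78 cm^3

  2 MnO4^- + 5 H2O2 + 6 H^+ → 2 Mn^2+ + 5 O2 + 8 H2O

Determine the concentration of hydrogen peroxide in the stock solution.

n(KMnO4) = 0.02778 × 0.02037 = 5.659 × 10^-4 mol
From the 5:2 ratio, n(H2O2) in the aliquot = 5/2 × 5.659 × 10^-4 = 1.415 × 10^-3 mol
[H2O2]_dilute = 1.415 × 10^-3 / 0.02000 = 0.07073 mol/L
Dilution factor = 100.0 / 5.019 = 19.92
[H2O2]_stock = 0.07073 × 19.92 = 1.409 mol/L

1.409 mol/L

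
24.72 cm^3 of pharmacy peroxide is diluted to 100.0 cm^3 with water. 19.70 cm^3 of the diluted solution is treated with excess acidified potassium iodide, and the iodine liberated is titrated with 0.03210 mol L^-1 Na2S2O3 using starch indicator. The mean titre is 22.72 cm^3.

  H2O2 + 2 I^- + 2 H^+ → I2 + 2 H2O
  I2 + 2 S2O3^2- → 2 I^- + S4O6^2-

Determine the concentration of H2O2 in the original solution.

n(S2O3^2-) = 0.02272 × 0.03210 = 7.293 × 10^-4 mol
n(I2) = n(S2O3^2-)/2 = 3.647 × 10^-4 mol
n(H2O2) in the aliquot = 3.647 × 10^-4 mol (1:1 ratio)
[H2O2]_dilute = 3.647 × 10^-4 / 0.01970 = 0.01851 mol/L
[H2O2]_original = 0.01851 × 100.0/24.72 = 0.07488 mol/L

0.07488 mol/L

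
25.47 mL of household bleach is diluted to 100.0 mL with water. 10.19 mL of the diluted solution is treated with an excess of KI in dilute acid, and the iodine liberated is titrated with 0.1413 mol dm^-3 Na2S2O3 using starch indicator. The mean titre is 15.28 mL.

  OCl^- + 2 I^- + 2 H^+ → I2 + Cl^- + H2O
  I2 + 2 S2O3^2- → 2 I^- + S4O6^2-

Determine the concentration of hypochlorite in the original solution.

n(S2O3^2-) = 0.01528 × 0.1413 = 2.159 × 10^-3 mol
n(I2) = n(S2O3^2-)/2 = 1.080 × 10^-3 mol
n(OCl^-) in the aliquot = 1.080 × 10^-3 mol (1:1 ratio)
[OCl^-]_dilute = 1.080 × 10^-3 / 0.01019 = 0.1059 mol/L
[OCl^-]_original = 0.1059 × 100.0/25.47 = 0.4159 mol/L

0.4159 mol/L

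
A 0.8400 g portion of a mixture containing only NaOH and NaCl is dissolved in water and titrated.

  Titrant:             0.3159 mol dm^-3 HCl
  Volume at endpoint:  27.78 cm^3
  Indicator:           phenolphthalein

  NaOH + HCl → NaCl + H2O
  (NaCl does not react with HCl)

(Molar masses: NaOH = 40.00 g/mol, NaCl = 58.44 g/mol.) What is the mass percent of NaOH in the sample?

41.79 %

n(HCl) = 0.02778 × 0.3159 = 8.776 × 10^-3 mol
Let x = n(NaOH), y = n(NaCl).
Titrant: 1x = 8.776 × 10^-3;  mass: 40.00x + 58.44y = 0.8400
Solving, x = 8.776 × 10^-3 mol, y = 8.367 × 10^-3 mol
mass of NaOH = 8.776 × 10^-3 × 40.00 = 0.3510 g
% NaOH = 0.3510 / 0.8400 × 100 = 41.79 %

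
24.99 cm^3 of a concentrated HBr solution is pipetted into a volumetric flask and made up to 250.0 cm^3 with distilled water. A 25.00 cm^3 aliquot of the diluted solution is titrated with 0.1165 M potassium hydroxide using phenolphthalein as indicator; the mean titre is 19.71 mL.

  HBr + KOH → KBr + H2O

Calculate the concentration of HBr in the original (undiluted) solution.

0.9189 M

n(KOH) = 0.01971 × 0.1165 = 2.296 × 10^-3 mol
n(HBr) in the aliquot = 2.296 × 10^-3 mol (1:1 ratio)
[HBr]_dilute = 2.296 × 10^-3 / 0.02500 = 0.09185 mol/L
Dilution factor = 250.0 / 24.99 = 10.00
[HBr]_stock = 0.09185 × 10.00 = 0.9189 mol/L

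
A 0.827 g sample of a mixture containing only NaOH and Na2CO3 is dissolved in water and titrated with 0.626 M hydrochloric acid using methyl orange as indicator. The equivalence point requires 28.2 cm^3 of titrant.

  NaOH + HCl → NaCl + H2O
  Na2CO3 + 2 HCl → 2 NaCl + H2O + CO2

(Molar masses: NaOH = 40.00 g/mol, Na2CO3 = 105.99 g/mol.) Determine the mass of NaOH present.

0.334 g

n(HCl) = 0.0282 × 0.626 = 0.0177 mol
Let x = n(NaOH), y = n(Na2CO3).
Titrant: 1x + 2y = 0.0177;  mass: 40.00x + 105.99y = 0.827
Solving, x = 8.35 × 10^-3 mol, y = 4.65 × 10^-3 mol
mass of NaOH = 8.35 × 10^-3 × 40.00 = 0.334 g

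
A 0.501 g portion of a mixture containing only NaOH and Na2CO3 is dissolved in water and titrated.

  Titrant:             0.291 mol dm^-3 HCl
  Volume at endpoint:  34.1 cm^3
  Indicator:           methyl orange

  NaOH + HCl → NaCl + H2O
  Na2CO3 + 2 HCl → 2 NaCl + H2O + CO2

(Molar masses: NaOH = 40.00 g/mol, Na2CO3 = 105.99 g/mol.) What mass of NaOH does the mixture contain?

n(HCl) = 0.0341 × 0.291 = 9.92 × 10^-3 mol
Let x = n(NaOH), y = n(Na2CO3).
Titrant: 1x + 2y = 9.92 × 10^-3;  mass: 40.00x + 105.99y = 0.501
Solving, x = 1.91 × 10^-3 mol, y = 4.00 × 10^-3 mol
mass of NaOH = 1.91 × 10^-3 × 40.00 = 0.0766 g

0.0766 g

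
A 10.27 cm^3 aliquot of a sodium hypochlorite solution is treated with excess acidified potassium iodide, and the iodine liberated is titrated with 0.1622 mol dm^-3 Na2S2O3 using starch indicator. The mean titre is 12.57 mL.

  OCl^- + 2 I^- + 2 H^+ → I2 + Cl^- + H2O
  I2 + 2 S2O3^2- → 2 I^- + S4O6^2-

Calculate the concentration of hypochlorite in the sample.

n(S2O3^2-) = 0.01257 × 0.1622 = 2.039 × 10^-3 mol
n(I2) = n(S2O3^2-)/2 = 1.019 × 10^-3 mol
n(OCl^-) in the aliquot = 1.019 × 10^-3 mol (1:1 ratio)
[OCl^-] = 1.019 × 10^-3 / 0.01027 = 0.09926 mol/L

0.09926 mol/L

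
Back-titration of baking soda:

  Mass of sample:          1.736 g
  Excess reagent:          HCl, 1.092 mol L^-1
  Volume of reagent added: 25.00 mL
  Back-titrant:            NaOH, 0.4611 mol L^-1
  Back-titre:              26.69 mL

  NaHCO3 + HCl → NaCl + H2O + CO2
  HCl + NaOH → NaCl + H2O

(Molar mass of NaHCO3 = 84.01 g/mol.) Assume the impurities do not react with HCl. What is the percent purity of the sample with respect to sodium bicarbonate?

n(HCl) added = 0.02500 × 1.092 = 0.02730 mol
n(NaOH) used in back-titration = 0.02669 × 0.4611 = 0.01231 mol
n(HCl) left over = 0.01231 mol (1:1 ratio)
n(HCl) consumed by analyte = 0.02730 − 0.01231 = 0.01499 mol
n(NaHCO3) = 0.01499 mol (1:1 ratio)
mass of NaHCO3 = 0.01499 × 84.01 = 1.260 g
% NaHCO3 = 1.260 / 1.736 × 100 = 72.56 %

72.56 %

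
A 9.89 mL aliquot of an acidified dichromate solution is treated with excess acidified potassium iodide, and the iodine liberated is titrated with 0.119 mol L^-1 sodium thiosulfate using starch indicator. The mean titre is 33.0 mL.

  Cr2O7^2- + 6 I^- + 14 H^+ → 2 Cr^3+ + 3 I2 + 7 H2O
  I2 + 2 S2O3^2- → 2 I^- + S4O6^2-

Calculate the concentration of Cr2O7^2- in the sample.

0.0662 mol/L

n(S2O3^2-) = 0.0330 × 0.119 = 3.93 × 10^-3 mol
n(I2) = n(S2O3^2-)/2 = 1.96 × 10^-3 mol
From the 1:3 ratio, n(Cr2O7^2-) in the aliquot = 1/3 × 1.96 × 10^-3 = 6.54 × 10^-4 mol
[Cr2O7^2-] = 6.54 × 10^-4 / 0.00989 = 0.0662 mol/L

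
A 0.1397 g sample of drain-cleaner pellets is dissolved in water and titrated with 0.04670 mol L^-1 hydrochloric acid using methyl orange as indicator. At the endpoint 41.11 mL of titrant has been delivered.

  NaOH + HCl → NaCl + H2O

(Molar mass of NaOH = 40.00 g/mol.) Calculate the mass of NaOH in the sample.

n(HCl) = 0.04111 L × 0.04670 mol/L = 1.920 × 10^-3 mol
n(NaOH) = 1.920 × 10^-3 mol (1:1 ratio)
mass of NaOH = 1.920 × 10^-3 × 40.00 g/mol = 0.07679 g

0.07679 g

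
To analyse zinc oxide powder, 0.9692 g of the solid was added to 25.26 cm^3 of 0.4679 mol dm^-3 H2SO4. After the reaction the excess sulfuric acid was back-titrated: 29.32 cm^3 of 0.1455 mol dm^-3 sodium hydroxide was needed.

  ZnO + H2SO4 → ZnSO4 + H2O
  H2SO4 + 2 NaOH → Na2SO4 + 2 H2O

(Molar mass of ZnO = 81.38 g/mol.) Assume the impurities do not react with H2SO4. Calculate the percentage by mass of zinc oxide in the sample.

n(H2SO4) added = 0.02526 × 0.4679 = 0.01182 mol
n(NaOH) used in back-titration = 0.02932 × 0.1455 = 4.266 × 10^-3 mol
From the 1:2 ratio, n(H2SO4) left over = 1/2 × 4.266 × 10^-3 = 2.133 × 10^-3 mol
n(H2SO4) consumed by analyte = 0.01182 − 2.133 × 10^-3 = 9.686 × 10^-3 mol
n(ZnO) = 9.686 × 10^-3 mol (1:1 ratio)
mass of ZnO = 9.686 × 10^-3 × 81.38 = 0.7883 g
% ZnO = 0.7883 / 0.9692 × 100 = 81.33 %

81.33 %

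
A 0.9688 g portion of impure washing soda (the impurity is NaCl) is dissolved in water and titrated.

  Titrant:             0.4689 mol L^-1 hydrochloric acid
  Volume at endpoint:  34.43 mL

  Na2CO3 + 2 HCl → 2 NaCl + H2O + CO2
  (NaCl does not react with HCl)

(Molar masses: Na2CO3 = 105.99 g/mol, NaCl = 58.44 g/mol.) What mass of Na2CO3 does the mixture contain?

n(HCl) = 0.03443 × 0.4689 = 0.01614 mol
Let x = n(Na2CO3), y = n(NaCl).
Titrant: 2x = 0.01614;  mass: 105.99x + 58.44y = 0.9688
Solving, x = 8.072 × 10^-3 mol, y = 1.938 × 10^-3 mol
mass of Na2CO3 = 8.072 × 10^-3 × 105.99 = 0.8556 g

0.8556 g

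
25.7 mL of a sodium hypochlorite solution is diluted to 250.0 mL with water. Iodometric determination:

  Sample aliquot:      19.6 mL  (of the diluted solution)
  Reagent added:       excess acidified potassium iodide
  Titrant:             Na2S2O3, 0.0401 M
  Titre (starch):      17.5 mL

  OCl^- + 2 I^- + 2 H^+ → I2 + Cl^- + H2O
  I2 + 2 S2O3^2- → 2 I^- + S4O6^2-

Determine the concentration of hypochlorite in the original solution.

n(S2O3^2-) = 0.0175 × 0.0401 = 7.02 × 10^-4 mol
n(I2) = n(S2O3^2-)/2 = 3.51 × 10^-4 mol
n(OCl^-) in the aliquot = 3.51 × 10^-4 mol (1:1 ratio)
[OCl^-]_dilute = 3.51 × 10^-4 / 0.0196 = 0.0179 mol/L
[OCl^-]_original = 0.0179 × 250.0/25.7 = 0.174 mol/L

0.174 M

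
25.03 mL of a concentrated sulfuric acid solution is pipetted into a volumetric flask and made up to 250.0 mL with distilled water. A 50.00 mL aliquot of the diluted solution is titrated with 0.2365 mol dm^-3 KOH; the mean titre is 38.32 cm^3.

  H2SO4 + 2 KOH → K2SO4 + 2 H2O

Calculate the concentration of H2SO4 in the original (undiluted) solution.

n(KOH) = 0.03832 × 0.2365 = 9.063 × 10^-3 mol
From the 1:2 ratio, n(H2SO4) in the aliquot = 1/2 × 9.063 × 10^-3 = 4.531 × 10^-3 mol
[H2SO4]_dilute = 4.531 × 10^-3 / 0.05000 = 0.09063 mol/L
Dilution factor = 250.0 / 25.03 = 9.988
[H2SO4]_stock = 0.09063 × 9.988 = 0.9052 mol/L

0.9052 mol/L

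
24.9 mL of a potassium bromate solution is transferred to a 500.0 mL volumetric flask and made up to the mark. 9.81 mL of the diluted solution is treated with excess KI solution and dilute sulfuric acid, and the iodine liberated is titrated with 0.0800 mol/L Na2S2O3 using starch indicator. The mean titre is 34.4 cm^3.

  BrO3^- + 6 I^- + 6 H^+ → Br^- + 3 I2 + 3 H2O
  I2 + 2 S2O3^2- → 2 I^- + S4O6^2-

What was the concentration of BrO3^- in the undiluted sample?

0.939 mol/L

n(S2O3^2-) = 0.0344 × 0.0800 = 2.75 × 10^-3 mol
n(I2) = n(S2O3^2-)/2 = 1.38 × 10^-3 mol
From the 1:3 ratio, n(BrO3^-) in the aliquot = 1/3 × 1.38 × 10^-3 = 4.59 × 10^-4 mol
[BrO3^-]_dilute = 4.59 × 10^-4 / 0.00981 = 0.0468 mol/L
[BrO3^-]_original = 0.0468 × 500.0/24.9 = 0.939 mol/L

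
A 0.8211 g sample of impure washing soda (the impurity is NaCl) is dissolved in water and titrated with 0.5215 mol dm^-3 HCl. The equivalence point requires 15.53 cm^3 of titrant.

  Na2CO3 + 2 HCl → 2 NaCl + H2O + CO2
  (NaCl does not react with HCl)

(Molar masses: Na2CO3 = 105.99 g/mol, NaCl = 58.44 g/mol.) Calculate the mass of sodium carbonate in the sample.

n(HCl) = 0.01553 × 0.5215 = 8.099 × 10^-3 mol
Let x = n(Na2CO3), y = n(NaCl).
Titrant: 2x = 8.099 × 10^-3;  mass: 105.99x + 58.44y = 0.8211
Solving, x = 4.049 × 10^-3 mol, y = 6.706 × 10^-3 mol
mass of Na2CO3 = 4.049 × 10^-3 × 105.99 = 0.4292 g

0.4292 g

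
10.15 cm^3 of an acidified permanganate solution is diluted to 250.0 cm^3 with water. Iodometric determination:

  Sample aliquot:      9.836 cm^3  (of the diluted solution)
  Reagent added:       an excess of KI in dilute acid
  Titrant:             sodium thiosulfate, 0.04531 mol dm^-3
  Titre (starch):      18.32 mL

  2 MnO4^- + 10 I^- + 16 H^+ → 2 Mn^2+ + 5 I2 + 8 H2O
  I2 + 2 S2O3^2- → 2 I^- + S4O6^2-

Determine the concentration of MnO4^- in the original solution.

n(S2O3^2-) = 0.01832 × 0.04531 = 8.301 × 10^-4 mol
n(I2) = n(S2O3^2-)/2 = 4.150 × 10^-4 mol
From the 2:5 ratio, n(MnO4^-) in the aliquot = 2/5 × 4.150 × 10^-4 = 1.660 × 10^-4 mol
[MnO4^-]_dilute = 1.660 × 10^-4 / 0.009836 = 0.01688 mol/L
[MnO4^-]_original = 0.01688 × 250.0/10.15 = 0.4157 mol/L

0.4157 mol/L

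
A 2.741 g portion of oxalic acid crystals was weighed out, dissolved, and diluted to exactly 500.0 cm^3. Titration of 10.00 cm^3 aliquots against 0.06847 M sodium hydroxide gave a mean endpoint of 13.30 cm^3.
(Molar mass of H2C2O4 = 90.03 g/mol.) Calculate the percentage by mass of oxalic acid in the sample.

H2C2O4 + 2 NaOH → Na2C2O4 + 2 H2O
n(NaOH) per titration = 0.01330 × 0.06847 = 9.107 × 10^-4 mol
From the 1:2 ratio, n(H2C2O4) in each aliquot = 1/2 × 9.107 × 10^-4 = 4.553 × 10^-4 mol
n(H2C2O4) in the whole flask = 4.553 × 10^-4 × 500.0/10.00 = 0.02277 mol
mass of H2C2O4 = 0.02277 × 90.03 = 2.050 g
% H2C2O4 = 2.050 / 2.741 × 100 = 74.78 %

74.78 %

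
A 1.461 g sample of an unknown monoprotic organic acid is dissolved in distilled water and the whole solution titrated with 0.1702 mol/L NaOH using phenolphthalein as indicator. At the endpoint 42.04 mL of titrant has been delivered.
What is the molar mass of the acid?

204.2 g/mol

n(NaOH) = 0.04204 L × 0.1702 mol/L = 7.155 × 10^-3 mol
n(HA) = 7.155 × 10^-3 mol (1:1 ratio)
M = m / n = 1.461 g / 7.155 × 10^-3 mol = 204.2 g/mol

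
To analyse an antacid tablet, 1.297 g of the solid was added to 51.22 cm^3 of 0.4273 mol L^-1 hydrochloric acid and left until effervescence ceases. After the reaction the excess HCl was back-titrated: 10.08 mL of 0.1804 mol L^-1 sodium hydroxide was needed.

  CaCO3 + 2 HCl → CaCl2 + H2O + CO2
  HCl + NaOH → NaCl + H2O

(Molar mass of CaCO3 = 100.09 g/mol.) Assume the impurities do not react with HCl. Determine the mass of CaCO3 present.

n(HCl) added = 0.05122 × 0.4273 = 0.02189 mol
n(NaOH) used in back-titration = 0.01008 × 0.1804 = 1.818 × 10^-3 mol
n(HCl) left over = 1.818 × 10^-3 mol (1:1 ratio)
n(HCl) consumed by analyte = 0.02189 − 1.818 × 10^-3 = 0.02007 mol
From the 1:2 ratio, n(CaCO3) = 1/2 × 0.02007 = 0.01003 mol
mass of CaCO3 = 0.01003 × 100.09 = 1.004 g

1.004 g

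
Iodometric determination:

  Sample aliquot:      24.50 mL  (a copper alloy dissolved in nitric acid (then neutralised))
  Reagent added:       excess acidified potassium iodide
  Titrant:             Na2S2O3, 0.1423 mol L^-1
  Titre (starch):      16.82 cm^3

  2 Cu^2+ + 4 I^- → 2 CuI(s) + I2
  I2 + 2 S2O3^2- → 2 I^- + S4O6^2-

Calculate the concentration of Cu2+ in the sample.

0.09769 mol/L

n(S2O3^2-) = 0.01682 × 0.1423 = 2.393 × 10^-3 mol
n(I2) = n(S2O3^2-)/2 = 1.197 × 10^-3 mol
From the 2:1 ratio, n(Cu2+) in the aliquot = 2/1 × 1.197 × 10^-3 = 2.393 × 10^-3 mol
[Cu2+] = 2.393 × 10^-3 / 0.02450 = 0.09769 mol/L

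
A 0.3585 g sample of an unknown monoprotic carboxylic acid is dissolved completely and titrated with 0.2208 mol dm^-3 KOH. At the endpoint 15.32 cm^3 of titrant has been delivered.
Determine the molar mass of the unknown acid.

106.0 g/mol

n(KOH) = 0.01532 L × 0.2208 mol/L = 3.383 × 10^-3 mol
n(HA) = 3.383 × 10^-3 mol (1:1 ratio)
M = m / n = 0.3585 g / 3.383 × 10^-3 mol = 106.0 g/mol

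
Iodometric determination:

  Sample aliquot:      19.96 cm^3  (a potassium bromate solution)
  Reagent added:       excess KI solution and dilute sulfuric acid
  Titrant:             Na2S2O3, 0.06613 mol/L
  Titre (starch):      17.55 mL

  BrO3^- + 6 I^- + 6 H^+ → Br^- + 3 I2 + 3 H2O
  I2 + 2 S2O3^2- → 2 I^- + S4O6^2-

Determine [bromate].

n(S2O3^2-) = 0.01755 × 0.06613 = 1.161 × 10^-3 mol
n(I2) = n(S2O3^2-)/2 = 5.803 × 10^-4 mol
From the 1:3 ratio, n(BrO3^-) in the aliquot = 1/3 × 5.803 × 10^-4 = 1.934 × 10^-4 mol
[BrO3^-] = 1.934 × 10^-4 / 0.01996 = 0.009691 mol/L

0.009691 mol/L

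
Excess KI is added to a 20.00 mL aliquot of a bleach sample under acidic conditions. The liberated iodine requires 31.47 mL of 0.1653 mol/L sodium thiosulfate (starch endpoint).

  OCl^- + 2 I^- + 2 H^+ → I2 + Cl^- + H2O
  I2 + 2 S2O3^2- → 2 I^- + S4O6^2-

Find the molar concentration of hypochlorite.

0.1300 mol/L

n(S2O3^2-) = 0.03147 × 0.1653 = 5.202 × 10^-3 mol
n(I2) = n(S2O3^2-)/2 = 2.601 × 10^-3 mol
n(OCl^-) in the aliquot = 2.601 × 10^-3 mol (1:1 ratio)
[OCl^-] = 2.601 × 10^-3 / 0.02000 = 0.1300 mol/L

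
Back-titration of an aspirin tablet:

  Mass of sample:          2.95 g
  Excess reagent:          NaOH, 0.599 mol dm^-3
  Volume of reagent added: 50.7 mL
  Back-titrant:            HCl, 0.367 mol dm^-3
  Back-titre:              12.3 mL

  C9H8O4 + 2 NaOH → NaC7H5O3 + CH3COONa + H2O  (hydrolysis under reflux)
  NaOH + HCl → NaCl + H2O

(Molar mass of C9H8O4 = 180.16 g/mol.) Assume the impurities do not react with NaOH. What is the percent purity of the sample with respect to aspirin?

n(NaOH) added = 0.0507 × 0.599 = 0.0304 mol
n(HCl) used in back-titration = 0.0123 × 0.367 = 4.51 × 10^-3 mol
n(NaOH) left over = 4.51 × 10^-3 mol (1:1 ratio)
n(NaOH) consumed by analyte = 0.0304 − 4.51 × 10^-3 = 0.0259 mol
From the 1:2 ratio, n(C9H8O4) = 1/2 × 0.0259 = 0.0129 mol
mass of C9H8O4 = 0.0129 × 180.16 = 2.33 g
% C9H8O4 = 2.33 / 2.95 × 100 = 79.0 %

79.0 %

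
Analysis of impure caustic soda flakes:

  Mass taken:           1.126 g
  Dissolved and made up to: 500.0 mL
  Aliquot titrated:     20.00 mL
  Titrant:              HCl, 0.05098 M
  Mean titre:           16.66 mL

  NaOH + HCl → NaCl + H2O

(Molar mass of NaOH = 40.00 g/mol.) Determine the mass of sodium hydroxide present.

n(HCl) per titration = 0.01666 × 0.05098 = 8.493 × 10^-4 mol
n(NaOH) in each aliquot = 8.493 × 10^-4 mol (1:1 ratio)
n(NaOH) in the whole flask = 8.493 × 10^-4 × 500.0/20.00 = 0.02123 mol
mass of NaOH = 0.02123 × 40.00 = 0.8493 g

0.8493 g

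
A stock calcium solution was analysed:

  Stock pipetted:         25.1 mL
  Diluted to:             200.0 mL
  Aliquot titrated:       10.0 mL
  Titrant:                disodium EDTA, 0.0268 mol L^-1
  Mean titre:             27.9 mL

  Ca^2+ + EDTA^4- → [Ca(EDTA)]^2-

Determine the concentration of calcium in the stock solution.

n(EDTA) = 0.0279 × 0.0268 = 7.48 × 10^-4 mol
n(Ca2+) in the aliquot = 7.48 × 10^-4 mol (1:1 ratio)
[Ca2+]_dilute = 7.48 × 10^-4 / 0.0100 = 0.0748 mol/L
Dilution factor = 200.0 / 25.1 = 7.968
[Ca2+]_stock = 0.0748 × 7.968 = 0.596 mol/L

0.596 mol/L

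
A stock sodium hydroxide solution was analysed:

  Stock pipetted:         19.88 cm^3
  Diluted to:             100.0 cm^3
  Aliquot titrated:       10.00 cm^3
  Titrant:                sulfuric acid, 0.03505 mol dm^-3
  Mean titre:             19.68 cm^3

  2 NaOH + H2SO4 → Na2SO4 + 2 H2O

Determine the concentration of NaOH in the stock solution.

n(H2SO4) = 0.01968 × 0.03505 = 6.898 × 10^-4 mol
From the 2:1 ratio, n(NaOH) in the aliquot = 2/1 × 6.898 × 10^-4 = 1.380 × 10^-3 mol
[NaOH]_dilute = 1.380 × 10^-3 / 0.01000 = 0.1380 mol/L
Dilution factor = 100.0 / 19.88 = 5.030
[NaOH]_stock = 0.1380 × 5.030 = 0.6939 mol/L

0.6939 mol/L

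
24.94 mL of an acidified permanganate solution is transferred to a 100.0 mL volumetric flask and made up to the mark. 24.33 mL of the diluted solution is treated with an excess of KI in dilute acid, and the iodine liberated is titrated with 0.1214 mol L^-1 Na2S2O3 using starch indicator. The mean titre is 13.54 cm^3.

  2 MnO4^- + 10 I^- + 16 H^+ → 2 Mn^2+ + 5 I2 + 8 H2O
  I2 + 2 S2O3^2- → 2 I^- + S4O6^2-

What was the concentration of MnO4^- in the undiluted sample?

0.05418 mol/L

n(S2O3^2-) = 0.01354 × 0.1214 = 1.644 × 10^-3 mol
n(I2) = n(S2O3^2-)/2 = 8.219 × 10^-4 mol
From the 2:5 ratio, n(MnO4^-) in the aliquot = 2/5 × 8.219 × 10^-4 = 3.288 × 10^-4 mol
[MnO4^-]_dilute = 3.288 × 10^-4 / 0.02433 = 0.01351 mol/L
[MnO4^-]_original = 0.01351 × 100.0/24.94 = 0.05418 mol/L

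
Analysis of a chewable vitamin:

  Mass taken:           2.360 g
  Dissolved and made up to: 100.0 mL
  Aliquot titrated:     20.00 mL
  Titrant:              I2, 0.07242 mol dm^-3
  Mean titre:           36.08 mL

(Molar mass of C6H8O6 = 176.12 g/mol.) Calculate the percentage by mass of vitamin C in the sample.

C6H8O6 + I2 → C6H6O6 + 2 HI
n(I2) per titration = 0.03608 × 0.07242 = 2.613 × 10^-3 mol
n(C6H8O6) in each aliquot = 2.613 × 10^-3 mol (1:1 ratio)
n(C6H8O6) in the whole flask = 2.613 × 10^-3 × 100.0/20.00 = 0.01306 mol
mass of C6H8O6 = 0.01306 × 176.12 = 2.301 g
% C6H8O6 = 2.301 / 2.360 × 100 = 97.50 %

97.50 %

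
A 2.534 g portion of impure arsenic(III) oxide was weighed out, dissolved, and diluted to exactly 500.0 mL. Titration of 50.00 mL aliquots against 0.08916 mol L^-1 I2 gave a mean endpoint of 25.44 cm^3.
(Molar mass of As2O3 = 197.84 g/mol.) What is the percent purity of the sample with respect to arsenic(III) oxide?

As2O3 + 2 I2 + 2 H2O → As2O5 + 4 HI
n(I2) per titration = 0.02544 × 0.08916 = 2.268 × 10^-3 mol
From the 1:2 ratio, n(As2O3) in each aliquot = 1/2 × 2.268 × 10^-3 = 1.134 × 10^-3 mol
n(As2O3) in the whole flask = 1.134 × 10^-3 × 500.0/50.00 = 0.01134 mol
mass of As2O3 = 0.01134 × 197.84 = 2.244 g
% As2O3 = 2.244 / 2.534 × 100 = 88.55 %

88.55 %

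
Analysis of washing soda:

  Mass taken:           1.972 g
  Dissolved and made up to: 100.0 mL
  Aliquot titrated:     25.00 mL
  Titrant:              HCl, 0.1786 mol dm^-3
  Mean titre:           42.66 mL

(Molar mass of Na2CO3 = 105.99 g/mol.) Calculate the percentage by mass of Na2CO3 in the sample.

Na2CO3 + 2 HCl → 2 NaCl + H2O + CO2
n(HCl) per titration = 0.04266 × 0.1786 = 7.619 × 10^-3 mol
From the 1:2 ratio, n(Na2CO3) in each aliquot = 1/2 × 7.619 × 10^-3 = 3.810 × 10^-3 mol
n(Na2CO3) in the whole flask = 3.810 × 10^-3 × 100.0/25.00 = 0.01524 mol
mass of Na2CO3 = 0.01524 × 105.99 = 1.615 g
% Na2CO3 = 1.615 / 1.972 × 100 = 81.90 %

81.90 %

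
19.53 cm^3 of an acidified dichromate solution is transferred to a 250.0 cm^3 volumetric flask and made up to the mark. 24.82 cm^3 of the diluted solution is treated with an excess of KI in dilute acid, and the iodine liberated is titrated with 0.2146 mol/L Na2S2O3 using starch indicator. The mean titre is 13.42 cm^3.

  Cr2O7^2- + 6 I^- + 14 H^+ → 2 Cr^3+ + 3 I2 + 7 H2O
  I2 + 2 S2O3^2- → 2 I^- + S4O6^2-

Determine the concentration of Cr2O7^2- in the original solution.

0.2476 mol/L

n(S2O3^2-) = 0.01342 × 0.2146 = 2.880 × 10^-3 mol
n(I2) = n(S2O3^2-)/2 = 1.440 × 10^-3 mol
From the 1:3 ratio, n(Cr2O7^2-) in the aliquot = 1/3 × 1.440 × 10^-3 = 4.800 × 10^-4 mol
[Cr2O7^2-]_dilute = 4.800 × 10^-4 / 0.02482 = 0.01934 mol/L
[Cr2O7^2-]_original = 0.01934 × 250.0/19.53 = 0.2476 mol/L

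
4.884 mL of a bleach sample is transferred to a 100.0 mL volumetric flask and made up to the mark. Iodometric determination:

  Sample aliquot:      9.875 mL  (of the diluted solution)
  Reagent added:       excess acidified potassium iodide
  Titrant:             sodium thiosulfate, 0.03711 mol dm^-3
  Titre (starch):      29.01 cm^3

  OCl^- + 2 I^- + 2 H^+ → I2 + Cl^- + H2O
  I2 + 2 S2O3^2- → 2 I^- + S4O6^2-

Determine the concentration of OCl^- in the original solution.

n(S2O3^2-) = 0.02901 × 0.03711 = 1.077 × 10^-3 mol
n(I2) = n(S2O3^2-)/2 = 5.383 × 10^-4 mol
n(OCl^-) in the aliquot = 5.383 × 10^-4 mol (1:1 ratio)
[OCl^-]_dilute = 5.383 × 10^-4 / 0.009875 = 0.05451 mol/L
[OCl^-]_original = 0.05451 × 100.0/4.884 = 1.116 mol/L

1.116 mol/L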